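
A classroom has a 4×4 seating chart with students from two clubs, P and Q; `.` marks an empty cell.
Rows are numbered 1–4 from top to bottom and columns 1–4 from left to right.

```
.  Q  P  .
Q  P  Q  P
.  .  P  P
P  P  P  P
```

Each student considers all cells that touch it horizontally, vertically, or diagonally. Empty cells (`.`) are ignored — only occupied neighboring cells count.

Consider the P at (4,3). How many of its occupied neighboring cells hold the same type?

Occupied neighbors of (4,3): (3,3)=P, (3,4)=P, (4,2)=P, (4,4)=P.
Same type (P): 4 of 4.

4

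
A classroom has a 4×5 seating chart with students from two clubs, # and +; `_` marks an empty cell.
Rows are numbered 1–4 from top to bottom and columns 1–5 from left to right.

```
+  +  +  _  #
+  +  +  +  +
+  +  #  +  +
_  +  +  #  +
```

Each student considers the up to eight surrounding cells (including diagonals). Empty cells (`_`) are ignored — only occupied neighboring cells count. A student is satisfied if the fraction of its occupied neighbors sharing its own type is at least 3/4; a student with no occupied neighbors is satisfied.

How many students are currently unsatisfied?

Row 1: (1,1)+ 3/3 ✓ · (1,2)+ 5/5 ✓ · (1,3)+ 4/4 ✓ · (1,5)# 0/2 ✗
Row 2: (2,1)+ 5/5 ✓ · (2,2)+ 7/8 ✓ · (2,3)+ 6/7 ✓ · (2,4)+ 5/7 ✗ · (2,5)+ 3/4 ✓
Row 3: (3,1)+ 4/4 ✓ · (3,2)+ 6/7 ✓ · (3,3)# 1/8 ✗ · (3,4)+ 6/8 ✓ · (3,5)+ 4/5 ✓
Row 4: (4,2)+ 3/4 ✓ · (4,3)+ 3/5 ✗ · (4,4)# 1/5 ✗ · (4,5)+ 2/3 ✗
Unsatisfied: (1,5), (2,4), (3,3), (4,3), (4,4), (4,5) — 6 in total.

6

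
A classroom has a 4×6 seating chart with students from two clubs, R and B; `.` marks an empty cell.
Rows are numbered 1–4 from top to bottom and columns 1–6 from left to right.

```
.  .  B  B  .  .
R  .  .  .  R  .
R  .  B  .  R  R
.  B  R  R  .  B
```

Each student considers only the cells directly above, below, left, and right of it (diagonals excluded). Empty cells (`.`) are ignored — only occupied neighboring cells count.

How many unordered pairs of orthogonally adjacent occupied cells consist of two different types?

3

Scan each occupied cell's neighbors to the right and below so each pair is counted once.
Row 1: B(1,3)–B(1,4)=  → 0/1 unlike.
Row 2: R(2,1)–R(3,1)= R(2,5)–R(3,5)=  → 0/2 unlike.
Row 3: B(3,3)–R(4,3)≠ R(3,5)–R(3,6)= R(3,6)–B(4,6)≠  → 2/3 unlike.
Row 4: B(4,2)–R(4,3)≠ R(4,3)–R(4,4)=  → 1/2 unlike.
Total adjacent occupied pairs: 8; unlike-type pairs: 3.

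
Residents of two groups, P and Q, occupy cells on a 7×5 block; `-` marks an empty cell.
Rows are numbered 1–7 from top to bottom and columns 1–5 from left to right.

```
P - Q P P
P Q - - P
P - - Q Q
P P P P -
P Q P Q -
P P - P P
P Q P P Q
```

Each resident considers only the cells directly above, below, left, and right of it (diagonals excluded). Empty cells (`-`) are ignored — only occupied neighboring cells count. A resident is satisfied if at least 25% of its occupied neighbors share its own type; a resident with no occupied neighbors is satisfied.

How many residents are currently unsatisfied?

6

(1,1)P 1/1 ok
(1,3)Q 0/1 unhappy
(1,4)P 1/2 ok
(1,5)P 2/2 ok
(2,1)P 2/3 ok
(2,2)Q 0/1 unhappy
(2,5)P 1/2 ok
(3,1)P 2/2 ok
(3,4)Q 1/2 ok
(3,5)Q 1/2 ok
(4,1)P 3/3 ok
(4,2)P 2/3 ok
(4,3)P 3/3 ok
(4,4)P 1/3 ok
(5,1)P 2/3 ok
(5,2)Q 0/4 unhappy
(5,3)P 1/3 ok
(5,4)Q 0/3 unhappy
(6,1)P 3/3 ok
(6,2)P 1/3 ok
(6,4)P 2/3 ok
(6,5)P 1/2 ok
(7,1)P 1/2 ok
(7,2)Q 0/3 unhappy
(7,3)P 1/2 ok
(7,4)P 2/3 ok
(7,5)Q 0/2 unhappy
Unsatisfied: (1,3), (2,2), (5,2), (5,4), (7,2), (7,5) — 6 in total.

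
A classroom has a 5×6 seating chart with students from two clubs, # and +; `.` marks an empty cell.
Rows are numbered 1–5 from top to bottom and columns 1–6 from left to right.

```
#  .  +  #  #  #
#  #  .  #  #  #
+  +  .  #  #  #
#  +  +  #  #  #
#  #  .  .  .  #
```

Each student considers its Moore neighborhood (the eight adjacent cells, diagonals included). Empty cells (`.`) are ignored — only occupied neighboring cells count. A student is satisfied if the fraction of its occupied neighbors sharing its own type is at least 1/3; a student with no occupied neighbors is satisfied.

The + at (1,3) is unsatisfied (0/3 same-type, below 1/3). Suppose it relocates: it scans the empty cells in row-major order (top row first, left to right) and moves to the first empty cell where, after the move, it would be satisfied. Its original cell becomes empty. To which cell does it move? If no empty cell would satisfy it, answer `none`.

Vacating (1,3). Empty cells in order:
  (1,2): 0/3 same-type → still unsatisfied.
  (2,3): 1/5 same-type → still unsatisfied.
  (3,3): 3/7 same-type → satisfied — stop here.

(3,3)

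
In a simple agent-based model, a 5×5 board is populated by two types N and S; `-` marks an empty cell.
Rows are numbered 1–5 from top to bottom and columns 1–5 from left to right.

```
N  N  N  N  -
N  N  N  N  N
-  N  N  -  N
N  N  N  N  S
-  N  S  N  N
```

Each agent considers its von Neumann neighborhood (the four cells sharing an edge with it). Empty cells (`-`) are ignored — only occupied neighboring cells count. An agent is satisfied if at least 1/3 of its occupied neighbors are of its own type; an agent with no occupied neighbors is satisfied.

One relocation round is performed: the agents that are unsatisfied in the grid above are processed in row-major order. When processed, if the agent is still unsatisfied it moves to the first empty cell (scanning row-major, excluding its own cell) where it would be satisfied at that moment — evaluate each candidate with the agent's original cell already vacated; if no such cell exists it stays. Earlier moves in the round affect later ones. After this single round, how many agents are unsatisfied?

2

Initially unsatisfied (in order): (4,5), (5,3).
  (4,5): no empty cell satisfies it; stays.
  (5,3): no empty cell satisfies it; stays.
Resulting grid:
N N N N -
N N N N N
- N N - N
N N N N S
- N S N N
Unsatisfied now: (4,5), (5,3).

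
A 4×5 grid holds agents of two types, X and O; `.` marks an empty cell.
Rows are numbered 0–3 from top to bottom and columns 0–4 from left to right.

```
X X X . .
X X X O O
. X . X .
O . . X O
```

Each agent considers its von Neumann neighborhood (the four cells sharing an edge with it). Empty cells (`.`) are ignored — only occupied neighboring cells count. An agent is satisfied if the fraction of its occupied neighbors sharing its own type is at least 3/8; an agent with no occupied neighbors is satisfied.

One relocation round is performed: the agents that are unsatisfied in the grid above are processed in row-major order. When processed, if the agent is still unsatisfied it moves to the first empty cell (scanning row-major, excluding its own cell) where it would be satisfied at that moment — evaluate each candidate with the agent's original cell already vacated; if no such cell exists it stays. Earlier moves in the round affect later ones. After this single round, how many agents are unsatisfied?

0

Initially unsatisfied (in order): (1,3), (3,4).
  (1,3) → (0,4).
  (3,4) → (0,3).
Resulting grid:
X X X O O
X X X . O
. X . X .
O . . X .
All satisfied now.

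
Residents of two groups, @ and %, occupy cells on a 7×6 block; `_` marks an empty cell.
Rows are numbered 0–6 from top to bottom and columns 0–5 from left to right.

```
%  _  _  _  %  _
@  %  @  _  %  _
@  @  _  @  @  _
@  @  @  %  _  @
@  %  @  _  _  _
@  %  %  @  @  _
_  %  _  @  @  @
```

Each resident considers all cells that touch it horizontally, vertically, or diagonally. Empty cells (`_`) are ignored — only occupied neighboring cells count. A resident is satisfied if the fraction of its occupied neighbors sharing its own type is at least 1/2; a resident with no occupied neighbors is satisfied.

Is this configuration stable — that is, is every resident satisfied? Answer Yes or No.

Row 0: (0,0)% 1/2 ✓ · (0,4)% 1/1 ✓
Row 1: (1,0)@ 2/4 ✓ · (1,1)% 1/5 ✗ · (1,2)@ 2/3 ✓ · (1,4)% 1/3 ✗
Row 2: (2,0)@ 4/5 ✓ · (2,1)@ 6/7 ✓ · (2,3)@ 3/5 ✓ · (2,4)@ 2/4 ✓
Row 3: (3,0)@ 4/5 ✓ · (3,1)@ 6/7 ✓ · (3,2)@ 4/6 ✓ · (3,3)% 0/4 ✗ · (3,5)@ 1/1 ✓
Row 4: (4,0)@ 3/5 ✓ · (4,1)% 2/8 ✗ · (4,2)@ 3/7 ✗
Row 5: (5,0)@ 1/4 ✗ · (5,1)% 3/6 ✓ · (5,2)% 3/6 ✓ · (5,3)@ 4/5 ✓ · (5,4)@ 4/4 ✓
Row 6: (6,1)% 2/3 ✓ · (6,3)@ 3/4 ✓ · (6,4)@ 4/4 ✓ · (6,5)@ 2/2 ✓
For instance (1,1) has only 1/5 same-type neighbors, below 1/2.

No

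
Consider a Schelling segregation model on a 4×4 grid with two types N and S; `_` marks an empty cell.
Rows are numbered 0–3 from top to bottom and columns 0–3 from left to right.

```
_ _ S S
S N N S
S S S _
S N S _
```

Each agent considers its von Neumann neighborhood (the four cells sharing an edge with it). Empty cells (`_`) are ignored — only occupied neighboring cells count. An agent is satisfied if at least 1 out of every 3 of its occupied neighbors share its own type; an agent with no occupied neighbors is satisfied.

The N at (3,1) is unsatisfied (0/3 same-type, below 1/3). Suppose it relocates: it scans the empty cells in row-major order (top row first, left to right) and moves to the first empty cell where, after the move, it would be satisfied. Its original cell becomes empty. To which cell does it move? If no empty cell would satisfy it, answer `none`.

(0,1)

Vacating (3,1). Empty cells in order:
  (0,0): 0/1 same-type → still unsatisfied.
  (0,1): 1/2 same-type → satisfied — stop here.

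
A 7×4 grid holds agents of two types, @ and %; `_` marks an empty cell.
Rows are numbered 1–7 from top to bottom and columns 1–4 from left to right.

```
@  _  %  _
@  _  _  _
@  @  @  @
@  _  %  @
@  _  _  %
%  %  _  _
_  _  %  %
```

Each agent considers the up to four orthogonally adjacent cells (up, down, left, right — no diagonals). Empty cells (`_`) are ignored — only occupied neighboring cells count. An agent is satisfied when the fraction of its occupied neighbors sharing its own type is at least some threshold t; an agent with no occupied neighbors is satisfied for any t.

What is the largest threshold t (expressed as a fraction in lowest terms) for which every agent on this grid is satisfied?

(1,1)@ 1/1
(1,3)% — no occupied neighbors
(2,1)@ 2/2
(3,1)@ 3/3
(3,2)@ 2/2
(3,3)@ 2/3
(3,4)@ 2/2
(4,1)@ 2/2
(4,3)% 0/2
(4,4)@ 1/3
(5,1)@ 1/2
(5,4)% 0/1
(6,1)% 1/2
(6,2)% 1/1
(7,3)% 1/1
(7,4)% 1/1
The smallest same-type fraction is 0/2 at (4,3), which reduces to 0/1. Any threshold above that leaves this agent unsatisfied.

0/1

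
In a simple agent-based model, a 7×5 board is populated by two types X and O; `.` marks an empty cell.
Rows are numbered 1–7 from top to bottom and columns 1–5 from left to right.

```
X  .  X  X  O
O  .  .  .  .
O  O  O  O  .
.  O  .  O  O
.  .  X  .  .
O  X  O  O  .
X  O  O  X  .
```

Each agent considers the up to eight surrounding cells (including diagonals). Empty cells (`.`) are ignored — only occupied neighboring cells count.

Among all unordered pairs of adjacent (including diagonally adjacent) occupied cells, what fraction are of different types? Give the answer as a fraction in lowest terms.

5/12

Scan each occupied cell's neighbors to the right and below (and the two forward diagonals) so each pair is counted once.
Row 1: X(1,1)–O(2,1)≠ X(1,3)–X(1,4)= X(1,4)–O(1,5)≠  → 2/3 unlike.
Row 2: O(2,1)–O(3,1)= O(2,1)–O(3,2)=  → 0/2 unlike.
Row 3: O(3,1)–O(3,2)= O(3,1)–O(4,2)= O(3,2)–O(3,3)= O(3,2)–O(4,2)= O(3,3)–O(3,4)= O(3,3)–O(4,4)= O(3,3)–O(4,2)= O(3,4)–O(4,4)= O(3,4)–O(4,5)=  → 0/9 unlike.
Row 4: O(4,2)–X(5,3)≠ O(4,4)–O(4,5)= O(4,4)–X(5,3)≠  → 2/3 unlike.
Row 5: X(5,3)–O(6,3)≠ X(5,3)–O(6,4)≠ X(5,3)–X(6,2)=  → 2/3 unlike.
Row 6: O(6,1)–X(6,2)≠ O(6,1)–X(7,1)≠ O(6,1)–O(7,2)= X(6,2)–O(6,3)≠ X(6,2)–O(7,2)≠ X(6,2)–O(7,3)≠ X(6,2)–X(7,1)= O(6,3)–O(6,4)= O(6,3)–O(7,3)= O(6,3)–X(7,4)≠ O(6,3)–O(7,2)= O(6,4)–X(7,4)≠ O(6,4)–O(7,3)=  → 7/13 unlike.
Row 7: X(7,1)–O(7,2)≠ O(7,2)–O(7,3)= O(7,3)–X(7,4)≠  → 2/3 unlike.
Total adjacent occupied pairs: 36; unlike-type pairs: 15.
15/36 reduces to 5/12.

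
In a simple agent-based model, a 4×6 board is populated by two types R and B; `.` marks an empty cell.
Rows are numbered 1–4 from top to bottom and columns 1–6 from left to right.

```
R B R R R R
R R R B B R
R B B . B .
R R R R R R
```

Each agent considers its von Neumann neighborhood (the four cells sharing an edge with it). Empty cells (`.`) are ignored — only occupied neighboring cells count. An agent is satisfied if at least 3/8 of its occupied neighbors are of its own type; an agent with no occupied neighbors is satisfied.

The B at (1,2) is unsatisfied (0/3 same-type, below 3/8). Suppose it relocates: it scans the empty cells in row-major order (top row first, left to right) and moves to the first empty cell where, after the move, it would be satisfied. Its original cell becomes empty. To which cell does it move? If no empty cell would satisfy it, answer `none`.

(3,4)

Vacating (1,2). Empty cells in order:
  (3,4): 3/4 same-type → satisfied — stop here.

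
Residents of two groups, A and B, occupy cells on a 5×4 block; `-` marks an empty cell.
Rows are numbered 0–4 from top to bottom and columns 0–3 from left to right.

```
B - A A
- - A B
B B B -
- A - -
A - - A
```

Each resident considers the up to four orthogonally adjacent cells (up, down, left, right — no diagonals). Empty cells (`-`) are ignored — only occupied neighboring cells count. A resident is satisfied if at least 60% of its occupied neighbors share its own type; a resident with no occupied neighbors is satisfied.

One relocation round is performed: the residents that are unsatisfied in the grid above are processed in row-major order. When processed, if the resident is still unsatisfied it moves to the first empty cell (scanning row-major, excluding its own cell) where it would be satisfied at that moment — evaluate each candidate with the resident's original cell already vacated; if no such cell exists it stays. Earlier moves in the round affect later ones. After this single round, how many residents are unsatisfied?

Initially unsatisfied (in order): (0,3), (1,2), (1,3), (2,2), (3,1).
  (0,3) → (3,0).
  (1,2) → (3,3).
  (1,3): now satisfied by earlier moves; stays.
  (2,2): now satisfied by earlier moves; stays.
  (3,1) → (4,1).
Resulting grid:
B - A -
- - - B
B B B -
A - - A
A A - A
Unsatisfied now: (2,0), (3,0).

2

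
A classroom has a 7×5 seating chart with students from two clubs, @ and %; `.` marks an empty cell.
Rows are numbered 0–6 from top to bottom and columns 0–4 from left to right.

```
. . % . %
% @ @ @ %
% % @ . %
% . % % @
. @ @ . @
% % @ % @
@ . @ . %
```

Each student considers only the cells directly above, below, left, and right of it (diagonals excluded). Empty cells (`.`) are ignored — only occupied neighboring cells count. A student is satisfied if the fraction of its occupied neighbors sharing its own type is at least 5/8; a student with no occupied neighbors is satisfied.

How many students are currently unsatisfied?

(0,2)% 0/1 not
(0,4)% 1/1 satisfied
(1,0)% 1/2 not
(1,1)@ 1/3 not
(1,2)@ 3/4 satisfied
(1,3)@ 1/2 not
(1,4)% 2/3 satisfied
(2,0)% 3/3 satisfied
(2,1)% 1/3 not
(2,2)@ 1/3 not
(2,4)% 1/2 not
(3,0)% 1/1 satisfied
(3,2)% 1/3 not
(3,3)% 1/2 not
(3,4)@ 1/3 not
(4,1)@ 1/2 not
(4,2)@ 2/3 satisfied
(4,4)@ 2/2 satisfied
(5,0)% 1/2 not
(5,1)% 1/3 not
(5,2)@ 2/4 not
(5,3)% 0/2 not
(5,4)@ 1/3 not
(6,0)@ 0/1 not
(6,2)@ 1/1 satisfied
(6,4)% 0/1 not
Unsatisfied: (0,2), (1,0), (1,1), (1,3), (2,1), (2,2), (2,4), (3,2), (3,3), (3,4), (4,1), (5,0), (5,1), (5,2), (5,3), (5,4), (6,0), (6,4) — 18 in total.

18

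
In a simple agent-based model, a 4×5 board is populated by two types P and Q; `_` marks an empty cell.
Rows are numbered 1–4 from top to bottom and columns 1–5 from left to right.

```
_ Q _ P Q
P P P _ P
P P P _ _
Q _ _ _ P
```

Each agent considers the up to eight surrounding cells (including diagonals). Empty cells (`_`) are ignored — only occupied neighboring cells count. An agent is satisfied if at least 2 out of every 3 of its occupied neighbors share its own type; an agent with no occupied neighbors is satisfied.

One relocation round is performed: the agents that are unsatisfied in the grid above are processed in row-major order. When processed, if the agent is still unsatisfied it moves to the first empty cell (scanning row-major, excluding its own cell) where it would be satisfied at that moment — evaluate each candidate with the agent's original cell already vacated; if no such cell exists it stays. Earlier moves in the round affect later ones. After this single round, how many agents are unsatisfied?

4

Initially unsatisfied (in order): (1,2), (1,5), (2,5), (4,1).
  (1,2): no empty cell satisfies it; stays.
  (1,5): no empty cell satisfies it; stays.
  (2,5) → (1,1).
  (4,1): no empty cell satisfies it; stays.
Resulting grid:
P Q _ P Q
P P P _ _
P P P _ _
Q _ _ _ P
Unsatisfied now: (1,2), (1,4), (1,5), (4,1).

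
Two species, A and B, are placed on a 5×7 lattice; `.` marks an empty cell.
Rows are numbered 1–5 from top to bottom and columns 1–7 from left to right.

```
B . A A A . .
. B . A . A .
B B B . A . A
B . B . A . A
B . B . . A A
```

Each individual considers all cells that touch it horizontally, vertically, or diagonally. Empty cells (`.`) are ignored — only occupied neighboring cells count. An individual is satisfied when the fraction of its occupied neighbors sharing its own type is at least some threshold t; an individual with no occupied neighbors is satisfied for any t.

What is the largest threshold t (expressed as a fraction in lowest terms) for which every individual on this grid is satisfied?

2/3

Row 1: (1,1)B 1/1 · (1,3)A 2/3 · (1,4)A 3/3 · (1,5)A 3/3
Row 2: (2,2)B 4/5 · (2,4)A 4/5 · (2,6)A 3/3
Row 3: (3,1)B 3/3 · (3,2)B 5/5 · (3,3)B 3/4 · (3,5)A 3/3 · (3,7)A 2/2
Row 4: (4,1)B 3/3 · (4,3)B 3/3 · (4,5)A 2/2 · (4,7)A 3/3
Row 5: (5,1)B 1/1 · (5,3)B 1/1 · (5,6)A 3/3 · (5,7)A 2/2
The smallest same-type fraction is 2/3 at (1,3), which reduces to 2/3. Any threshold above that leaves this individual unsatisfied.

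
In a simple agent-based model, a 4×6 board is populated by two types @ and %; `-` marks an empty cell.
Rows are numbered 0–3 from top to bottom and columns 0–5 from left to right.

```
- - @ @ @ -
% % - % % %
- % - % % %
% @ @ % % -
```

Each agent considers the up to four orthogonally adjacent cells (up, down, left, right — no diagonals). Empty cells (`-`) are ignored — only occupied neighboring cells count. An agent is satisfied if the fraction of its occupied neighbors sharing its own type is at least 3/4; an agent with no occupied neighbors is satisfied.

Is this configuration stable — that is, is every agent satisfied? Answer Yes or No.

No

Row 0: (0,2)@ 1/1 satisfied · (0,3)@ 2/3 not · (0,4)@ 1/2 not
Row 1: (1,0)% 1/1 satisfied · (1,1)% 2/2 satisfied · (1,3)% 2/3 not · (1,4)% 3/4 satisfied · (1,5)% 2/2 satisfied
Row 2: (2,1)% 1/2 not · (2,3)% 3/3 satisfied · (2,4)% 4/4 satisfied · (2,5)% 2/2 satisfied
Row 3: (3,0)% 0/1 not · (3,1)@ 1/3 not · (3,2)@ 1/2 not · (3,3)% 2/3 not · (3,4)% 2/2 satisfied
For instance (0,3) has only 2/3 same-type neighbors, below 3/4.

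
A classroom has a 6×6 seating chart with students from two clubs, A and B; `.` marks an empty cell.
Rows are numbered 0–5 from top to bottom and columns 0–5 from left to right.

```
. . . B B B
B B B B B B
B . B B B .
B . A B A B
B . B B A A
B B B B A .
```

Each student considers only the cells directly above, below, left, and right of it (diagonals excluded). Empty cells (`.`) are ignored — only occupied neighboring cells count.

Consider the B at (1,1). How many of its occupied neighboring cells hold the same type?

Occupied neighbors of (1,1): (1,0)=B, (1,2)=B.
Same type (B): 2 of 2.

2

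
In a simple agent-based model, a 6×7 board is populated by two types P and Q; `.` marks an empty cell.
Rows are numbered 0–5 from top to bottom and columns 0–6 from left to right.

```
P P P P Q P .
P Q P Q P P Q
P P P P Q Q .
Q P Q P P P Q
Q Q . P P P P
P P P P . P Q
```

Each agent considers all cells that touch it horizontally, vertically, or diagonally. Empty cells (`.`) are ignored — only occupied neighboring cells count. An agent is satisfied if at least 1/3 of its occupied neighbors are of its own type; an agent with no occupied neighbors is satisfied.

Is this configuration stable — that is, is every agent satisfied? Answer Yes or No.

(0,0)P 2/3 satisfied
(0,1)P 4/5 satisfied
(0,2)P 3/5 satisfied
(0,3)P 3/5 satisfied
(0,4)Q 1/5 not
(0,5)P 2/4 satisfied
(1,0)P 4/5 satisfied
(1,1)Q 0/8 not
(1,2)P 6/8 satisfied
(1,3)Q 2/8 not
(1,4)P 4/8 satisfied
(1,5)P 2/6 satisfied
(1,6)Q 1/3 satisfied
(2,0)P 3/5 satisfied
(2,1)P 5/8 satisfied
(2,2)P 5/8 satisfied
(2,3)P 5/8 satisfied
(2,4)Q 2/8 not
(2,5)Q 3/7 satisfied
(3,0)Q 2/5 satisfied
(3,1)P 3/7 satisfied
(3,2)Q 1/7 not
(3,3)P 5/7 satisfied
(3,4)P 6/8 satisfied
(3,5)P 4/7 satisfied
(3,6)Q 1/4 not
(4,0)Q 2/5 satisfied
(4,1)Q 3/7 satisfied
(4,3)P 5/6 satisfied
(4,4)P 7/7 satisfied
(4,5)P 5/7 satisfied
(4,6)P 3/5 satisfied
(5,0)P 1/3 satisfied
(5,1)P 2/4 satisfied
(5,2)P 3/4 satisfied
(5,3)P 3/3 satisfied
(5,5)P 3/4 satisfied
(5,6)Q 0/3 not
For instance (0,4) has only 1/5 same-type neighbors, below 1/3.

No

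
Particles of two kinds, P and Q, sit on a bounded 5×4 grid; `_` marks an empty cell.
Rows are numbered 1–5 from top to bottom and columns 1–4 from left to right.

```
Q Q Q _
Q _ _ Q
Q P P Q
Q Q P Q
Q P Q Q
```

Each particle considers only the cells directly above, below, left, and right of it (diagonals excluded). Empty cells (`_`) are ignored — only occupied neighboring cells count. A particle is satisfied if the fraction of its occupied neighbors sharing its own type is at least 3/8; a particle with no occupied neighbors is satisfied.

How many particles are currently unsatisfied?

5

Row 1: (1,1)Q 2/2 satisfied · (1,2)Q 2/2 satisfied · (1,3)Q 1/1 satisfied
Row 2: (2,1)Q 2/2 satisfied · (2,4)Q 1/1 satisfied
Row 3: (3,1)Q 2/3 satisfied · (3,2)P 1/3 not · (3,3)P 2/3 satisfied · (3,4)Q 2/3 satisfied
Row 4: (4,1)Q 3/3 satisfied · (4,2)Q 1/4 not · (4,3)P 1/4 not · (4,4)Q 2/3 satisfied
Row 5: (5,1)Q 1/2 satisfied · (5,2)P 0/3 not · (5,3)Q 1/3 not · (5,4)Q 2/2 satisfied
Unsatisfied: (3,2), (4,2), (4,3), (5,2), (5,3) — 5 in total.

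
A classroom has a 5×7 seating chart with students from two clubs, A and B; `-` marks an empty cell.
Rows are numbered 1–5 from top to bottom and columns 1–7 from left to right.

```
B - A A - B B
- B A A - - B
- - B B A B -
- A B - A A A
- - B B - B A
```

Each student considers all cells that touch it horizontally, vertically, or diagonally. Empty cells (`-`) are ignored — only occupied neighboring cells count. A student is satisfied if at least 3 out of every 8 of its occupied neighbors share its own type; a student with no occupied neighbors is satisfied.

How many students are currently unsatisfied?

(1,1)B 1/1 satisfied
(1,3)A 3/4 satisfied
(1,4)A 3/3 satisfied
(1,6)B 2/2 satisfied
(1,7)B 2/2 satisfied
(2,2)B 2/4 satisfied
(2,3)A 3/6 satisfied
(2,4)A 4/6 satisfied
(2,7)B 3/3 satisfied
(3,3)B 3/6 satisfied
(3,4)B 2/6 not
(3,5)A 3/5 satisfied
(3,6)B 1/5 not
(4,2)A 0/3 not
(4,3)B 4/5 satisfied
(4,5)A 2/6 not
(4,6)A 4/6 satisfied
(4,7)A 2/4 satisfied
(5,3)B 2/3 satisfied
(5,4)B 2/3 satisfied
(5,6)B 0/4 not
(5,7)A 2/3 satisfied
Unsatisfied: (3,4), (3,6), (4,2), (4,5), (5,6) — 5 in total.

5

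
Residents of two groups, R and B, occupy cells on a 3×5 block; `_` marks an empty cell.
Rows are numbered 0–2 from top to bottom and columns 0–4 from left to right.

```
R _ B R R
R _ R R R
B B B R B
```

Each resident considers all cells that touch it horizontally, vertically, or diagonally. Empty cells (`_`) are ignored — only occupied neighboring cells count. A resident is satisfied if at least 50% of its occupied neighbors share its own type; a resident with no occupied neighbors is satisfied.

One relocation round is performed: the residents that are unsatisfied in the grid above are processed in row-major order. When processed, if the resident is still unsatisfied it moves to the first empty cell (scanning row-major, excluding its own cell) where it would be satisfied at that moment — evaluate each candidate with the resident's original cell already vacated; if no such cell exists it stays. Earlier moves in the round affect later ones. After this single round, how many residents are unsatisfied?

2

Initially unsatisfied (in order): (0,2), (1,0), (2,2), (2,4).
  (0,2) → (1,1).
  (1,0) → (0,1).
  (2,2) → (1,0).
  (2,4): no empty cell satisfies it; stays.
Resulting grid:
R R _ R R
B B R R R
B B _ R B
Unsatisfied now: (0,0), (2,4).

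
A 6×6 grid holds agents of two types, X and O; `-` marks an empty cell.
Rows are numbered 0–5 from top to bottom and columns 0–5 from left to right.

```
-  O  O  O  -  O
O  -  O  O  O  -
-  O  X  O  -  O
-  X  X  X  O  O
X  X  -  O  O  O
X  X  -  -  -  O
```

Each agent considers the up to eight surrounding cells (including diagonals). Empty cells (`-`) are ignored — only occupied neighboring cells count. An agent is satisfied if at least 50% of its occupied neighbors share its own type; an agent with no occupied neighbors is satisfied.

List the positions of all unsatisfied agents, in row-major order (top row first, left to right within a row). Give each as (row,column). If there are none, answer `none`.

Row 0: (0,1)O 3/3 ✓ · (0,2)O 4/4 ✓ · (0,3)O 4/4 ✓ · (0,5)O 1/1 ✓
Row 1: (1,0)O 2/2 ✓ · (1,2)O 6/7 ✓ · (1,3)O 5/6 ✓ · (1,4)O 5/5 ✓
Row 2: (2,1)O 2/5 ✗ · (2,2)X 3/7 ✗ · (2,3)O 4/7 ✓ · (2,5)O 3/3 ✓
Row 3: (3,1)X 4/5 ✓ · (3,2)X 4/7 ✓ · (3,3)X 2/6 ✗ · (3,4)O 6/7 ✓ · (3,5)O 4/4 ✓
Row 4: (4,0)X 4/4 ✓ · (4,1)X 5/5 ✓ · (4,3)O 2/4 ✓ · (4,4)O 5/6 ✓ · (4,5)O 4/4 ✓
Row 5: (5,0)X 3/3 ✓ · (5,1)X 3/3 ✓ · (5,5)O 2/2 ✓

(2,1), (2,2), (3,3)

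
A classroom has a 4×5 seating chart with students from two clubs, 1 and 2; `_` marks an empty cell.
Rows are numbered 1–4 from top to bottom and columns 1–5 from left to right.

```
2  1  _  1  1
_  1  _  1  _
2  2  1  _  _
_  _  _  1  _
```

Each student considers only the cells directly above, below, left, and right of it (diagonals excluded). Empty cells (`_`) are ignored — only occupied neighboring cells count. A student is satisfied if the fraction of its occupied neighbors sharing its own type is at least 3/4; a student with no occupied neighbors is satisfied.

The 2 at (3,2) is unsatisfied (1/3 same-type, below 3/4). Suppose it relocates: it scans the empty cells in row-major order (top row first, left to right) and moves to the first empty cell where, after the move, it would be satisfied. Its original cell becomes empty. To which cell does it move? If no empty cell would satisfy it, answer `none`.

(3,5)

Vacating (3,2). Empty cells in order:
  (1,3): 0/2 same-type → still unsatisfied.
  (2,1): 2/3 same-type → still unsatisfied.
  (2,3): 0/3 same-type → still unsatisfied.
  (2,5): 0/2 same-type → still unsatisfied.
  (3,4): 0/3 same-type → still unsatisfied.
  (3,5): 0/0 same-type → satisfied — stop here.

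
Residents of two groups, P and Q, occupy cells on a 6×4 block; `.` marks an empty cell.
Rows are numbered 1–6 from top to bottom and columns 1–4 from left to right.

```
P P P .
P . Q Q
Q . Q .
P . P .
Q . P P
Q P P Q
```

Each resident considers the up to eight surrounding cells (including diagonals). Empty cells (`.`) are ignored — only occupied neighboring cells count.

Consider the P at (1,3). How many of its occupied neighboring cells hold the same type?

1

Occupied neighbors of (1,3): (1,2)=P, (2,3)=Q, (2,4)=Q.
Same type (P): 1 of 3.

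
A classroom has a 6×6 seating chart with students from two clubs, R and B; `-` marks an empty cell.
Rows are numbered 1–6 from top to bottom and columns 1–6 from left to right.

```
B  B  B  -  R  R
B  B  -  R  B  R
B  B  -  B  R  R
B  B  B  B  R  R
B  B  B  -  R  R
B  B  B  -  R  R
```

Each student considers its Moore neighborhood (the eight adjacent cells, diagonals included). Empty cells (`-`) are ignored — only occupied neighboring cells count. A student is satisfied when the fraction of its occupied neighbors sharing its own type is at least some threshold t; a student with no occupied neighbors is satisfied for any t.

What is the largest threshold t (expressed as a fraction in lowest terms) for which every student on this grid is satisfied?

(1,1)B 3/3
(1,2)B 4/4
(1,3)B 2/3
(1,5)R 3/4
(1,6)R 2/3
(2,1)B 5/5
(2,2)B 6/6
(2,4)R 2/5
(2,5)B 1/7
(2,6)R 4/5
(3,1)B 5/5
(3,2)B 6/6
(3,4)B 3/6
(3,5)R 5/8
(3,6)R 4/5
(4,1)B 5/5
(4,2)B 7/7
(4,3)B 6/6
(4,4)B 3/6
(4,5)R 5/7
(4,6)R 5/5
(5,1)B 5/5
(5,2)B 8/8
(5,3)B 6/6
(5,5)R 5/6
(5,6)R 5/5
(6,1)B 3/3
(6,2)B 5/5
(6,3)B 3/3
(6,5)R 3/3
(6,6)R 3/3
The smallest same-type fraction is 1/7 at (2,5), which reduces to 1/7. Any threshold above that leaves this student unsatisfied.

1/7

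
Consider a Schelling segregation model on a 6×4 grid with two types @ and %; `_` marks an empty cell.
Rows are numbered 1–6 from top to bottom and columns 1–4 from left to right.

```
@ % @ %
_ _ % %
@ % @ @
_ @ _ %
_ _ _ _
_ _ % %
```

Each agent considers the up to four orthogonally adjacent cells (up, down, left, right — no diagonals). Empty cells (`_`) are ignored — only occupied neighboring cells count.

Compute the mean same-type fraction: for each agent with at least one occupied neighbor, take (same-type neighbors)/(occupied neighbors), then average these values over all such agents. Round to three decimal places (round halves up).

0.298

(1,1)@ 0/1
(1,2)% 0/2
(1,3)@ 0/3
(1,4)% 1/2
(2,3)% 1/3
(2,4)% 2/3
(3,1)@ 0/1
(3,2)% 0/3
(3,3)@ 1/3
(3,4)@ 1/3
(4,2)@ 0/1
(4,4)% 0/1
(6,3)% 1/1
(6,4)% 1/1
Sum over 14 agents: 0/1 + 0/2 + 0/3 + 1/2 + 1/3 + 2/3 + 0/1 + 0/3 + 1/3 + 1/3 + 0/1 + 0/1 + 1/1 + 1/1 = 25/6; mean = 25/6 ÷ 14 = 25/84 = 0.297619… → 0.298.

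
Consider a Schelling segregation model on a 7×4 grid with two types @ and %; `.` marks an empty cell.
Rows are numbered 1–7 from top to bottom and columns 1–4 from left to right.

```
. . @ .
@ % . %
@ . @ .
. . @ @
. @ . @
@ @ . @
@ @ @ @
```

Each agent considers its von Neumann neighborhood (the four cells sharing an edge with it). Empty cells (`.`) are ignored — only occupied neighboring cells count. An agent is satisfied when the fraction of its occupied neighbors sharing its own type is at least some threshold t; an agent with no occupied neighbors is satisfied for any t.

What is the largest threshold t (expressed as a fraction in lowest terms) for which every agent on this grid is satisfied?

(1,3)@ — no occupied neighbors
(2,1)@ 1/2
(2,2)% 0/1
(2,4)% — no occupied neighbors
(3,1)@ 1/1
(3,3)@ 1/1
(4,3)@ 2/2
(4,4)@ 2/2
(5,2)@ 1/1
(5,4)@ 2/2
(6,1)@ 2/2
(6,2)@ 3/3
(6,4)@ 2/2
(7,1)@ 2/2
(7,2)@ 3/3
(7,3)@ 2/2
(7,4)@ 2/2
The smallest same-type fraction is 0/1 at (2,2), which reduces to 0/1. Any threshold above that leaves this agent unsatisfied.

0/1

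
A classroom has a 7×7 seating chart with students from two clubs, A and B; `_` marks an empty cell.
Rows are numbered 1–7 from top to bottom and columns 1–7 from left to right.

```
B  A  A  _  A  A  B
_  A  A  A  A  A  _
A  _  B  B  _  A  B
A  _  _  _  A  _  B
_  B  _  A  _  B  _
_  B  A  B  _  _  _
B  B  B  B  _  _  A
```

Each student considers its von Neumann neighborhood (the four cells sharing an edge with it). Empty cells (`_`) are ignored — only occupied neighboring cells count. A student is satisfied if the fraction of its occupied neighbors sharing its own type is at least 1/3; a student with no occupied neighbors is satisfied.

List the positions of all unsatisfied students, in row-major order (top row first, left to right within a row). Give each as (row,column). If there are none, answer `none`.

(1,1), (1,7), (5,4), (6,3)

(1,1)B 0/1 unhappy
(1,2)A 2/3 ok
(1,3)A 2/2 ok
(1,5)A 2/2 ok
(1,6)A 2/3 ok
(1,7)B 0/1 unhappy
(2,2)A 2/2 ok
(2,3)A 3/4 ok
(2,4)A 2/3 ok
(2,5)A 3/3 ok
(2,6)A 3/3 ok
(3,1)A 1/1 ok
(3,3)B 1/2 ok
(3,4)B 1/2 ok
(3,6)A 1/2 ok
(3,7)B 1/2 ok
(4,1)A 1/1 ok
(4,5)A 0/0 ok
(4,7)B 1/1 ok
(5,2)B 1/1 ok
(5,4)A 0/1 unhappy
(5,6)B 0/0 ok
(6,2)B 2/3 ok
(6,3)A 0/3 unhappy
(6,4)B 1/3 ok
(7,1)B 1/1 ok
(7,2)B 3/3 ok
(7,3)B 2/3 ok
(7,4)B 2/2 ok
(7,7)A 0/0 ok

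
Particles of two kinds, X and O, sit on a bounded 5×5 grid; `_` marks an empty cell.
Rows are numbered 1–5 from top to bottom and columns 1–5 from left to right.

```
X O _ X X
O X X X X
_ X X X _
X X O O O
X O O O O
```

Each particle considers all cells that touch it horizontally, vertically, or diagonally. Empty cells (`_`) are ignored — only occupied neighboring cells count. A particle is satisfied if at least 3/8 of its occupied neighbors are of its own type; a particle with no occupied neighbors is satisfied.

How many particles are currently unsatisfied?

3

(1,1)X 1/3 not
(1,2)O 1/4 not
(1,4)X 4/4 satisfied
(1,5)X 3/3 satisfied
(2,1)O 1/4 not
(2,2)X 4/6 satisfied
(2,3)X 6/7 satisfied
(2,4)X 6/6 satisfied
(2,5)X 4/4 satisfied
(3,2)X 5/7 satisfied
(3,3)X 6/8 satisfied
(3,4)X 4/7 satisfied
(4,1)X 3/4 satisfied
(4,2)X 4/7 satisfied
(4,3)O 4/8 satisfied
(4,4)O 5/7 satisfied
(4,5)O 3/4 satisfied
(5,1)X 2/3 satisfied
(5,2)O 2/5 satisfied
(5,3)O 4/5 satisfied
(5,4)O 5/5 satisfied
(5,5)O 3/3 satisfied
Unsatisfied: (1,1), (1,2), (2,1) — 3 in total.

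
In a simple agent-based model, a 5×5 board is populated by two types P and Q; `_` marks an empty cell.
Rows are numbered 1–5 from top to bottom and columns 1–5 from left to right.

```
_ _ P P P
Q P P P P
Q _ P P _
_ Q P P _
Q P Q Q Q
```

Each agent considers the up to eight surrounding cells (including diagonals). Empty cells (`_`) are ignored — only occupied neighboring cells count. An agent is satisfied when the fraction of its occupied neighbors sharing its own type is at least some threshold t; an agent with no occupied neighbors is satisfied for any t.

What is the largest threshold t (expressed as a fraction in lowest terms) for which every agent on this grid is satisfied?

1/4

(1,3)P 4/4
(1,4)P 5/5
(1,5)P 3/3
(2,1)Q 1/2
(2,2)P 3/5
(2,3)P 6/6
(2,4)P 7/7
(2,5)P 4/4
(3,1)Q 2/3
(3,3)P 6/7
(3,4)P 6/6
(4,2)Q 3/6
(4,3)P 4/7
(4,4)P 3/6
(5,1)Q 1/2
(5,2)P 1/4
(5,3)Q 2/5
(5,4)Q 2/4
(5,5)Q 1/2
The smallest same-type fraction is 1/4 at (5,2), which reduces to 1/4. Any threshold above that leaves this agent unsatisfied.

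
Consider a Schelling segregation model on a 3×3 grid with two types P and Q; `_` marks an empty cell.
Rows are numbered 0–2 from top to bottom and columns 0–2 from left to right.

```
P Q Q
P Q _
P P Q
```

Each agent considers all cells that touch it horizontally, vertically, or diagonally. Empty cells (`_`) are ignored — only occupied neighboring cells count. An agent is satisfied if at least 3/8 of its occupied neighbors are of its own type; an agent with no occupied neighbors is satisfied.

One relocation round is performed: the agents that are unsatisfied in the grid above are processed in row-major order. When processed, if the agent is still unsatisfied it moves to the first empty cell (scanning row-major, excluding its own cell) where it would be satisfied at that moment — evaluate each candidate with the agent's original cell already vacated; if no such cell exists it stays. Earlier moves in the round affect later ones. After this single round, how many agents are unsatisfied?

1

Initially unsatisfied (in order): (0,0).
  (0,0): no empty cell satisfies it; stays.
Resulting grid:
P Q Q
P Q _
P P Q
Unsatisfied now: (0,0).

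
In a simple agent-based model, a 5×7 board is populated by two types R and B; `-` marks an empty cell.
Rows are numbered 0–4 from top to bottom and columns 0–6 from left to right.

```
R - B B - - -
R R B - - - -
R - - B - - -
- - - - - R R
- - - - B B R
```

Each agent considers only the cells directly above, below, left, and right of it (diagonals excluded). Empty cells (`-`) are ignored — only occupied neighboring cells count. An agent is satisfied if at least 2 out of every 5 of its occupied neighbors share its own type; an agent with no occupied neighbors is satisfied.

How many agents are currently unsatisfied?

(0,0)R 1/1 satisfied
(0,2)B 2/2 satisfied
(0,3)B 1/1 satisfied
(1,0)R 3/3 satisfied
(1,1)R 1/2 satisfied
(1,2)B 1/2 satisfied
(2,0)R 1/1 satisfied
(2,3)B 0/0 satisfied
(3,5)R 1/2 satisfied
(3,6)R 2/2 satisfied
(4,4)B 1/1 satisfied
(4,5)B 1/3 not
(4,6)R 1/2 satisfied
Unsatisfied: (4,5) — 1 in total.

1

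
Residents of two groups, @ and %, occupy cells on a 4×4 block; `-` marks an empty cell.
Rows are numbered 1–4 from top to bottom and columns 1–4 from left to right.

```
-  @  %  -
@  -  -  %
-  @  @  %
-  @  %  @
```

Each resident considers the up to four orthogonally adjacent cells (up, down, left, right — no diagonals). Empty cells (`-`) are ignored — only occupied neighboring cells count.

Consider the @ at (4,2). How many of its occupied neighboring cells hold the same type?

Occupied neighbors of (4,2): (3,2)=@, (4,3)=%.
Same type (@): 1 of 2.

1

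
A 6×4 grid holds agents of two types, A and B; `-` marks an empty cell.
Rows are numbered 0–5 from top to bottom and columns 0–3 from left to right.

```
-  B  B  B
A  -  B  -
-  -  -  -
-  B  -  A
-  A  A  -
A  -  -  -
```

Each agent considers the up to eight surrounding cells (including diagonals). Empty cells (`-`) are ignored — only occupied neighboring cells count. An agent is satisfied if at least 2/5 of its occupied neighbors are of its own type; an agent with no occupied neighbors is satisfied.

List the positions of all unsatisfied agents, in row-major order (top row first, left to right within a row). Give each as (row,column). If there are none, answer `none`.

Row 0: (0,1)B 2/3 satisfied · (0,2)B 3/3 satisfied · (0,3)B 2/2 satisfied
Row 1: (1,0)A 0/1 not · (1,2)B 3/3 satisfied
Row 3: (3,1)B 0/2 not · (3,3)A 1/1 satisfied
Row 4: (4,1)A 2/3 satisfied · (4,2)A 2/3 satisfied
Row 5: (5,0)A 1/1 satisfied

(1,0), (3,1)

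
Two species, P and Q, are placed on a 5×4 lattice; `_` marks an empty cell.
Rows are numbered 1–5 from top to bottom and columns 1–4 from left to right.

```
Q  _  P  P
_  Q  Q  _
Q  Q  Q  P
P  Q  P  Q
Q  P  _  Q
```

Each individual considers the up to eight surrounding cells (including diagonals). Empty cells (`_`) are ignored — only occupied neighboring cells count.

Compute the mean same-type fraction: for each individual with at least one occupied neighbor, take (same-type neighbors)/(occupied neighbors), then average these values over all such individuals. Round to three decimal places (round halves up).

0.530

Row 1: (1,1)Q 1/1 · (1,3)P 1/3 · (1,4)P 1/2
Row 2: (2,2)Q 5/6 · (2,3)Q 3/6
Row 3: (3,1)Q 3/4 · (3,2)Q 5/7 · (3,3)Q 5/7 · (3,4)P 1/4
Row 4: (4,1)P 1/5 · (4,2)Q 4/7 · (4,3)P 2/7 · (4,4)Q 2/4
Row 5: (5,1)Q 1/3 · (5,2)P 2/4 · (5,4)Q 1/2
Sum over 16 individuals: 1/1 + 1/3 + 1/2 + 5/6 + 3/6 + 3/4 + 5/7 + 5/7 + 1/4 + 1/5 + 4/7 + 2/7 + 2/4 + 1/3 + 2/4 + 1/2 = 297/35; mean = 297/35 ÷ 16 = 297/560 = 0.530357… → 0.530.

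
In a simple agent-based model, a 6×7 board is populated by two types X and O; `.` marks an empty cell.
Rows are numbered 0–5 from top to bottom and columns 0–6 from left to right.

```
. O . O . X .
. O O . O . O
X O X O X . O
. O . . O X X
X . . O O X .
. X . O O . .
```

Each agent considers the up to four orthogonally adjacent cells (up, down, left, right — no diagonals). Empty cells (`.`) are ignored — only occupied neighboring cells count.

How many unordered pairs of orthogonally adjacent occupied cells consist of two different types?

10

Scan each occupied cell's neighbors to the right and below so each pair is counted once.
From row 0: 0 unlike of 1 pairs (running 0/1).
From row 1: 2 unlike of 5 pairs (running 2/6).
From row 2: 6 unlike of 7 pairs (running 8/13).
From row 3: 1 unlike of 4 pairs (running 9/17).
From row 4: 1 unlike of 4 pairs (running 10/21).
From row 5: 0 unlike of 1 pairs (running 10/22).
Total adjacent occupied pairs: 22; unlike-type pairs: 10.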